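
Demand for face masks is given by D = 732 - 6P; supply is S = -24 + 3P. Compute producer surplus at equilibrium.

Equilibrium: 732 - 6P = -24 + 3P gives P* = 84, Q* = 228.
Supply starts at P = 8 (where S = 0).
PS = ½(84 − 8)(228) = 8664.

Producer surplus = 8664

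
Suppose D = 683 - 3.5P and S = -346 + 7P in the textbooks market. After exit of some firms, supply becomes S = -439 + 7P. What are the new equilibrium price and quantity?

P' = 748/7, Q' = 309

Original equilibrium: P* = 98, Q* = 340.
New equilibrium: 683 - 3.5P = -439 + 7P, so 1122 = 10.5P and P' = 748/7; Q' = 683 − 3.5(748/7) = 309.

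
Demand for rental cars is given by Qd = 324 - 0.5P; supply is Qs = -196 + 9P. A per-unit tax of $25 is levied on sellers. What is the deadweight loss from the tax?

Deadweight loss = 5625/38

Pre-tax equilibrium: P* = 1040/19, Q* = 5636/19.
Tax on sellers shifts supply to Qs = -196 + 9(P − 25) = -421 + 9P.
324 - 0.5P = -421 + 9P gives buyer price Pb = 1490/19; sellers receive Ps = 1490/19 − 25 = 1015/19.
New quantity: Q = 324 − 0.5(1490/19) = 5411/19.
DWL = ½ × 25 × (5636/19 − 5411/19) = 5625/38.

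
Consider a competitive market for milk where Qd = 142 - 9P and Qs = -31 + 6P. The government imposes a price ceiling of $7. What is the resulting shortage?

Shortage = 68

Equilibrium price would be P* = 173/15, so the ceiling at 7 binds.
At P = 7: Qd = 142 − 9(7) = 79, Qs = -31 + 6(7) = 11.
Shortage = 79 − 11 = 68.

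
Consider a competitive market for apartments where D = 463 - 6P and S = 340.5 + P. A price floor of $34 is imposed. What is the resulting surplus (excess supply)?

Equilibrium price would be P* = 17.5, so the floor at 34 binds.
At P = 34: D = 259, S = 374.5.
Surplus = 374.5 − 259 = 115.5.

Surplus = 115.5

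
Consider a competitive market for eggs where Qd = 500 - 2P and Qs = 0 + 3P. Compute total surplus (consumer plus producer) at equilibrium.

Total surplus = 37500

Equilibrium: 500 - 2P = 0 + 3P gives P* = 100, Q* = 300.
Demand choke price: P = 250; supply starts at P = 0.
CS = ½(250 − 100)(300) = 22500; PS = ½(100 − 0)(300) = 15000.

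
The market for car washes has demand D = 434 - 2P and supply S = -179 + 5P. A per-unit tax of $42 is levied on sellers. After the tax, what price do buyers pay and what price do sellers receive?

Buyers pay 823/7, sellers receive 529/7

Pre-tax equilibrium: P* = 613/7, Q* = 1812/7.
Tax on sellers shifts supply to S = -179 + 5(P − 42) = -389 + 5P.
434 - 2P = -389 + 5P gives buyer price Pb = 823/7; sellers receive Ps = 823/7 − 42 = 529/7.
New quantity: Q = 434 − 2(823/7) = 1392/7.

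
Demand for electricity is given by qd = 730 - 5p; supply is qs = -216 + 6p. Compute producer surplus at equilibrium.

Producer surplus = 7500

Equilibrium: 730 - 5p = -216 + 6p gives p* = 86, q* = 300.
Supply starts at p = 36 (where qs = 0).
PS = ½(86 − 36)(300) = 7500.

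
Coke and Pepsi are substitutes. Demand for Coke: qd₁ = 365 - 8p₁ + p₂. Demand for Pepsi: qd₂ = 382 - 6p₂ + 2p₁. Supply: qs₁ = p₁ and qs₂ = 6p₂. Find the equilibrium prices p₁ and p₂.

p₁ = 2381/53, p₂ = 2084/53

Market 1: 365 - 8p₁ + p₂ = p₁ → 9p₁ - p₂ = 365.
Market 2: 12p₂ - 2p₁ = 382.
Eliminating p₂: 12×(1) + 1×(2) gives 106p₁ = 4762, so p₁ = 2381/53.
Back-substitute into (2): p₂ = (382 + 2×2381/53) / 12 = 2084/53.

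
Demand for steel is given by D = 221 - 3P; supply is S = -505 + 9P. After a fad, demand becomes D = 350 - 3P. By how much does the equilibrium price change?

Original equilibrium: P* = 60.5, Q* = 39.5.
New equilibrium: 350 - 3P = -505 + 9P, so 855 = 12P and P' = 71.25; Q' = 350 − 3(71.25) = 136.25.
Change in price: 71.25 − 60.5 = 10.75.

ΔP = 10.75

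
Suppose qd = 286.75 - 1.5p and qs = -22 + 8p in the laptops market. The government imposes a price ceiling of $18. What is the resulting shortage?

Equilibrium price would be p* = 32.5, so the ceiling at 18 binds.
At p = 18: qd = 286.75 − 1.5(18) = 259.75, qs = -22 + 8(18) = 122.
Shortage = 259.75 − 122 = 137.75.

Shortage = 137.75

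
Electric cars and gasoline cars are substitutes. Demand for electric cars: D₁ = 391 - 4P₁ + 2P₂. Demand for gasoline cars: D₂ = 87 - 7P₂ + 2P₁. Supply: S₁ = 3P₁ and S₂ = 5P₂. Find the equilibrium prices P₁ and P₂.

Market 1: 391 - 4P₁ + 2P₂ = 3P₁ → 7P₁ - 2P₂ = 391.
Market 2: 12P₂ - 2P₁ = 87.
Eliminating P₂: 12×(1) + 2×(2) gives 80P₁ = 4866, so P₁ = 60.825.
Back-substitute into (2): P₂ = (87 + 2×60.825) / 12 = 17.3875.

P₁ = 60.825, P₂ = 17.3875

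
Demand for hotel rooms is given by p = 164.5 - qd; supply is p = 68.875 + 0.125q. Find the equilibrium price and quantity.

p* = 79.5, q* = 85

Set the two price expressions equal: 164.5 - q = 68.875 + 0.125q.
95.625 = 1.125q, so q* = 85.
p* = 164.5 − (1)(85) = 79.5.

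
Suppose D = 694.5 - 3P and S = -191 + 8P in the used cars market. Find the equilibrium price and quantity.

Set D = S: 694.5 - 3P = -191 + 8P.
885.5 = 11P, so P* = 80.5.
Q* = 694.5 − 3(80.5) = 453.

P* = 80.5, Q* = 453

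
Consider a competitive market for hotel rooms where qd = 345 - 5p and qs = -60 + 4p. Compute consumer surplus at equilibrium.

Equilibrium: 345 - 5p = -60 + 4p gives p* = 45, q* = 120.
Demand choke price (qd = 0): p = 69.
CS = ½(69 − 45)(120) = 1440.

Consumer surplus = 1440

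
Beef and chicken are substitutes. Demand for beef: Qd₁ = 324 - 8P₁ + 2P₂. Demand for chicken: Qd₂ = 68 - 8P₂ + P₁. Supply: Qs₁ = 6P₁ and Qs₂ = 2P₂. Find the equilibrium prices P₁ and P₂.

P₁ = 1688/69, P₂ = 638/69

Market 1: 324 - 8P₁ + 2P₂ = 6P₁ → 14P₁ - 2P₂ = 324.
Market 2: 10P₂ - P₁ = 68.
Eliminating P₂: 10×(1) + 2×(2) gives 138P₁ = 3376, so P₁ = 1688/69.
Back-substitute into (2): P₂ = (68 + 1×1688/69) / 10 = 638/69.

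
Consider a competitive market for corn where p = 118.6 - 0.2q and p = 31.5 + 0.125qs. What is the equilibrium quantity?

Set the two price expressions equal: 118.6 - 0.2q = 31.5 + 0.125q.
87.1 = 0.325q, so q* = 268.
p* = 118.6 − (0.2)(268) = 65.

q* = 268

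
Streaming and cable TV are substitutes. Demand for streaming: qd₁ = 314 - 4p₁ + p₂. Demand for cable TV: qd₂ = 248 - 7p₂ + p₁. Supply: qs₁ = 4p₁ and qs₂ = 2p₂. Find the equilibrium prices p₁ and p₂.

Market 1: 314 - 4p₁ + p₂ = 4p₁ → 8p₁ - p₂ = 314.
Market 2: 9p₂ - p₁ = 248.
Eliminating p₂: 9×(1) + 1×(2) gives 71p₁ = 3074, so p₁ = 3074/71.
Back-substitute into (2): p₂ = (248 + 1×3074/71) / 9 = 2298/71.

p₁ = 3074/71, p₂ = 2298/71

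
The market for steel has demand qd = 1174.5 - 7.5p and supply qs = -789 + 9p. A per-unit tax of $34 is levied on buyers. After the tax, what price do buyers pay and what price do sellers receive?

Pre-tax equilibrium: p* = 119, q* = 282.
Tax on buyers shifts demand to qd = 1174.5 − 7.5(p + 34) = 919.5 - 7.5p.
919.5 - 7.5p = -789 + 9p gives seller price ps = 1139/11; buyers pay pb = 1139/11 + 34 = 1513/11.
New quantity: q = 1174.5 − 7.5(1513/11) = 1572/11.

Buyers pay 1513/11, sellers receive 1139/11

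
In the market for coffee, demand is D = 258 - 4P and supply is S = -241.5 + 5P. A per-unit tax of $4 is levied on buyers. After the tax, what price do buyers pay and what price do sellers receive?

Buyers pay 1039/18, sellers receive 967/18

Pre-tax equilibrium: P* = 55.5, Q* = 36.
Tax on buyers shifts demand to D = 258 − 4(P + 4) = 242 - 4P.
242 - 4P = -241.5 + 5P gives seller price Ps = 967/18; buyers pay Pb = 967/18 + 4 = 1039/18.
New quantity: Q = 258 − 4(1039/18) = 244/9.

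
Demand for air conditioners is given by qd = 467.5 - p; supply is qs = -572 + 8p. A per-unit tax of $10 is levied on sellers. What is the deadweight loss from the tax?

Deadweight loss = 400/9

Pre-tax equilibrium: p* = 115.5, q* = 352.
Tax on sellers shifts supply to qs = -572 + 8(p − 10) = -652 + 8p.
467.5 - p = -652 + 8p gives buyer price pb = 2239/18; sellers receive ps = 2239/18 − 10 = 2059/18.
New quantity: q = 467.5 − 1(2239/18) = 3088/9.
DWL = ½ × 10 × (352 − 3088/9) = 400/9.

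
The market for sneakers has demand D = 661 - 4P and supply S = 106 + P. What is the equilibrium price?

Set D = S: 661 - 4P = 106 + P.
555 = 5P, so P* = 111.
Q* = 661 − 4(111) = 217.

P* = 111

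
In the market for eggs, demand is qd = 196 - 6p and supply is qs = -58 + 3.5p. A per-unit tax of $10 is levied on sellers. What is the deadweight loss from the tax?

Deadweight loss = 2100/19

Pre-tax equilibrium: p* = 508/19, q* = 676/19.
Tax on sellers shifts supply to qs = -58 + 3.5(p − 10) = -93 + 3.5p.
196 - 6p = -93 + 3.5p gives buyer price pb = 578/19; sellers receive ps = 578/19 − 10 = 388/19.
New quantity: q = 196 − 6(578/19) = 256/19.
DWL = ½ × 10 × (676/19 − 256/19) = 2100/19.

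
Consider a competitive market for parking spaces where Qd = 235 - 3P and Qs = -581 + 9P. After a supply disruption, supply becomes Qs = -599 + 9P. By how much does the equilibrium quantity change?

ΔQ = -4.5

Original equilibrium: P* = 68, Q* = 31.
New equilibrium: 235 - 3P = -599 + 9P, so 834 = 12P and P' = 69.5; Q' = 235 − 3(69.5) = 26.5.
Change in quantity: 26.5 − 31 = -4.5.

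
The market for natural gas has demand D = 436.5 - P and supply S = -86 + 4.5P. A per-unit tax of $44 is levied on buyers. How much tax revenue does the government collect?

Pre-tax equilibrium: P* = 95, Q* = 341.5.
Tax on buyers shifts demand to D = 436.5 − 1(P + 44) = 392.5 - P.
392.5 - P = -86 + 4.5P gives seller price Ps = 87; buyers pay Pb = 87 + 44 = 131.
New quantity: Q = 436.5 − 1(131) = 305.5.
Revenue = 44 × 305.5 = 13442.

Tax revenue = 13442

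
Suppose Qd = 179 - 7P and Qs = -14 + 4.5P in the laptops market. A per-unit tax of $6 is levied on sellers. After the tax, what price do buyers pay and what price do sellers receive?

Pre-tax equilibrium: P* = 386/23, Q* = 1415/23.
Tax on sellers shifts supply to Qs = -14 + 4.5(P − 6) = -41 + 4.5P.
179 - 7P = -41 + 4.5P gives buyer price Pb = 440/23; sellers receive Ps = 440/23 − 6 = 302/23.
New quantity: Q = 179 − 7(440/23) = 1037/23.

Buyers pay 440/23, sellers receive 302/23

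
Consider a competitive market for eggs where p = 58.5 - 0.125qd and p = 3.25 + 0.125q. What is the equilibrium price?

p* = 30.875

Set the two price expressions equal: 58.5 - 0.125q = 3.25 + 0.125q.
55.25 = 0.25q, so q* = 221.
p* = 58.5 − (0.125)(221) = 30.875.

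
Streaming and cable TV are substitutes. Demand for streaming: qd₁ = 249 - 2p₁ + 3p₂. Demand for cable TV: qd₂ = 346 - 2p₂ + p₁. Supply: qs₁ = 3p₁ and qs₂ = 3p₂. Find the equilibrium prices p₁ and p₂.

p₁ = 2283/22, p₂ = 1979/22

Market 1: 249 - 2p₁ + 3p₂ = 3p₁ → 5p₁ - 3p₂ = 249.
Market 2: 5p₂ - p₁ = 346.
Eliminating p₂: 5×(1) + 3×(2) gives 22p₁ = 2283, so p₁ = 2283/22.
Back-substitute into (2): p₂ = (346 + 1×2283/22) / 5 = 1979/22.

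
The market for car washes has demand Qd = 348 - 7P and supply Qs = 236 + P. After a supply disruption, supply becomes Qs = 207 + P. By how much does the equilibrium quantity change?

Original equilibrium: P* = 14, Q* = 250.
New equilibrium: 348 - 7P = 207 + P, so 141 = 8P and P' = 17.625; Q' = 348 − 7(17.625) = 224.625.
Change in quantity: 224.625 − 250 = -25.375.

ΔQ = -25.375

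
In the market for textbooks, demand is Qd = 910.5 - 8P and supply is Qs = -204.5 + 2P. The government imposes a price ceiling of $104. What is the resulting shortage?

Equilibrium price would be P* = 111.5, so the ceiling at 104 binds.
At P = 104: Qd = 910.5 − 8(104) = 78.5, Qs = -204.5 + 2(104) = 3.5.
Shortage = 78.5 − 3.5 = 75.

Shortage = 75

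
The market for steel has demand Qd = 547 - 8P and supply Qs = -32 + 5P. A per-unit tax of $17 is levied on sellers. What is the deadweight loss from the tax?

Pre-tax equilibrium: P* = 579/13, Q* = 2479/13.
Tax on sellers shifts supply to Qs = -32 + 5(P − 17) = -117 + 5P.
547 - 8P = -117 + 5P gives buyer price Pb = 664/13; sellers receive Ps = 664/13 − 17 = 443/13.
New quantity: Q = 547 − 8(664/13) = 1799/13.
DWL = ½ × 17 × (2479/13 − 1799/13) = 5780/13.

Deadweight loss = 5780/13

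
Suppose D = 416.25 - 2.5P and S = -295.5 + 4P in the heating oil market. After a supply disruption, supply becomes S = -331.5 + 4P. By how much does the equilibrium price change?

ΔP = 72/13

Original equilibrium: P* = 109.5, Q* = 142.5.
New equilibrium: 416.25 - 2.5P = -331.5 + 4P, so 747.75 = 6.5P and P' = 2991/26; Q' = 416.25 − 2.5(2991/26) = 3345/26.
Change in price: 2991/26 − 109.5 = 72/13.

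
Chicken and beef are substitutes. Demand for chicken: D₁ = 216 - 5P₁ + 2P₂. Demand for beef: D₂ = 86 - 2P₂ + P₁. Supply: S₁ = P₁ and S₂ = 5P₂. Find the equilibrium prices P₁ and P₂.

P₁ = 42.1, P₂ = 18.3

Market 1: 216 - 5P₁ + 2P₂ = P₁ → 6P₁ - 2P₂ = 216.
Market 2: 7P₂ - P₁ = 86.
Eliminating P₂: 7×(1) + 2×(2) gives 40P₁ = 1684, so P₁ = 42.1.
Back-substitute into (2): P₂ = (86 + 1×42.1) / 7 = 18.3.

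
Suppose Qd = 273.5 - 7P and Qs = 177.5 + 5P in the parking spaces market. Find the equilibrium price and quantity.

Set Qd = Qs: 273.5 - 7P = 177.5 + 5P.
96 = 12P, so P* = 8.
Q* = 273.5 − 7(8) = 217.5.

P* = 8, Q* = 217.5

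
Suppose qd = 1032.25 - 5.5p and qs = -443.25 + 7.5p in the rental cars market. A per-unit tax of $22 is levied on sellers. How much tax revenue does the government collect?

Tax revenue = 96723/13

Pre-tax equilibrium: p* = 113.5, q* = 408.
Tax on sellers shifts supply to qs = -443.25 + 7.5(p − 22) = -608.25 + 7.5p.
1032.25 - 5.5p = -608.25 + 7.5p gives buyer price pb = 3281/26; sellers receive ps = 3281/26 − 22 = 2709/26.
New quantity: q = 1032.25 − 5.5(3281/26) = 8793/26.
Revenue = 22 × 8793/26 = 96723/13.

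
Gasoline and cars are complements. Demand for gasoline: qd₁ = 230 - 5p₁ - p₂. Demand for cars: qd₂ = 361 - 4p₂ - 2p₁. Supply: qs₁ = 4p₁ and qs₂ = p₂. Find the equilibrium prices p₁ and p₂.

Market 1: 230 - 5p₁ - p₂ = 4p₁ → 9p₁ + p₂ = 230.
Market 2: 5p₂ + 2p₁ = 361.
Eliminating p₂: 5×(1) − 1×(2) gives 43p₁ = 789, so p₁ = 789/43.
Back-substitute into (2): p₂ = (361 − 2×789/43) / 5 = 2789/43.

p₁ = 789/43, p₂ = 2789/43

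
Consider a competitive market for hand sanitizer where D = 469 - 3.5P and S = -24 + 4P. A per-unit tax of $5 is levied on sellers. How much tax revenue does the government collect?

Pre-tax equilibrium: P* = 986/15, Q* = 3584/15.
Tax on sellers shifts supply to S = -24 + 4(P − 5) = -44 + 4P.
469 - 3.5P = -44 + 4P gives buyer price Pb = 68.4; sellers receive Ps = 68.4 − 5 = 63.4.
New quantity: Q = 469 − 3.5(68.4) = 229.6.
Revenue = 5 × 229.6 = 1148.

Tax revenue = 1148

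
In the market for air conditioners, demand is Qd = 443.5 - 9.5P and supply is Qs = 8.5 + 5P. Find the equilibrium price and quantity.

Set Qd = Qs: 443.5 - 9.5P = 8.5 + 5P.
435 = 14.5P, so P* = 30.
Q* = 443.5 − 9.5(30) = 158.5.

P* = 30, Q* = 158.5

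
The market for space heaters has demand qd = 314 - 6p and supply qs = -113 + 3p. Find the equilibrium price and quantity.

p* = 427/9, q* = 88/3

Set qd = qs: 314 - 6p = -113 + 3p.
427 = 9p, so p* = 427/9.
q* = 314 − 6(427/9) = 88/3.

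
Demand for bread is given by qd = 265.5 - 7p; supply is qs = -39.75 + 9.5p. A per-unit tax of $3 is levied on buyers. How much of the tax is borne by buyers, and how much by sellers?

Buyers bear 19/11, sellers bear 14/11

Pre-tax equilibrium: p* = 18.5, q* = 136.
Tax on buyers shifts demand to qd = 265.5 − 7(p + 3) = 244.5 - 7p.
244.5 - 7p = -39.75 + 9.5p gives seller price ps = 379/22; buyers pay pb = 379/22 + 3 = 445/22.
New quantity: q = 265.5 − 7(445/22) = 1363/11.
Buyer burden = 445/22 − 18.5 = 19/11; seller burden = 18.5 − 379/22 = 14/11.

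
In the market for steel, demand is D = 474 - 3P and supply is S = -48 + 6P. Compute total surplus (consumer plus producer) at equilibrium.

Total surplus = 22500

Equilibrium: 474 - 3P = -48 + 6P gives P* = 58, Q* = 300.
Demand choke price: P = 158; supply starts at P = 8.
CS = ½(158 − 58)(300) = 15000; PS = ½(58 − 8)(300) = 7500.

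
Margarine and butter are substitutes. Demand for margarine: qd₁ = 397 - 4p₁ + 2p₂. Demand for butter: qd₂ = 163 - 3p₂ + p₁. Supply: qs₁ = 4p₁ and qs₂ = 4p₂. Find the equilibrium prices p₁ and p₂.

p₁ = 57.5, p₂ = 31.5

Market 1: 397 - 4p₁ + 2p₂ = 4p₁ → 8p₁ - 2p₂ = 397.
Market 2: 7p₂ - p₁ = 163.
Eliminating p₂: 7×(1) + 2×(2) gives 54p₁ = 3105, so p₁ = 57.5.
Back-substitute into (2): p₂ = (163 + 1×57.5) / 7 = 31.5.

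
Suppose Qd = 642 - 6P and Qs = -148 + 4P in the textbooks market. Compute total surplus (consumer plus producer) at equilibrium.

Total surplus = 5880

Equilibrium: 642 - 6P = -148 + 4P gives P* = 79, Q* = 168.
Demand choke price: P = 107; supply starts at P = 37.
CS = ½(107 − 79)(168) = 2352; PS = ½(79 − 37)(168) = 3528.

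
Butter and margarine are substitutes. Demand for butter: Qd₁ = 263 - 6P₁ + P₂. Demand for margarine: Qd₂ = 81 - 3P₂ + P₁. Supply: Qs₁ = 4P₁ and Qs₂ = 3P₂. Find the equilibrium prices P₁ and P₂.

P₁ = 1659/59, P₂ = 1073/59

Market 1: 263 - 6P₁ + P₂ = 4P₁ → 10P₁ - P₂ = 263.
Market 2: 6P₂ - P₁ = 81.
Eliminating P₂: 6×(1) + 1×(2) gives 59P₁ = 1659, so P₁ = 1659/59.
Back-substitute into (2): P₂ = (81 + 1×1659/59) / 6 = 1073/59.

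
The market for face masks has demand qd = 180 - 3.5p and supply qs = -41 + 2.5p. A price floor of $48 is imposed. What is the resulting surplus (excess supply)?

Equilibrium price would be p* = 221/6, so the floor at 48 binds.
At p = 48: qd = 12, qs = 79.
Surplus = 79 − 12 = 67.

Surplus = 67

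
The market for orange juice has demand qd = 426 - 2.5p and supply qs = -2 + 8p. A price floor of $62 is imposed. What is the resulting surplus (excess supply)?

Surplus = 223

Equilibrium price would be p* = 856/21, so the floor at 62 binds.
At p = 62: qd = 271, qs = 494.
Surplus = 494 − 271 = 223.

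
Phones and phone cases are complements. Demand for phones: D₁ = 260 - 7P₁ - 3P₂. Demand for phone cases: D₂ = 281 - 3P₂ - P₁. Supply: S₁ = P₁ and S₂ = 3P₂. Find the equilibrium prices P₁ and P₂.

Market 1: 260 - 7P₁ - 3P₂ = P₁ → 8P₁ + 3P₂ = 260.
Market 2: 6P₂ + P₁ = 281.
Eliminating P₂: 6×(1) − 3×(2) gives 45P₁ = 717, so P₁ = 239/15.
Back-substitute into (2): P₂ = (281 − 1×239/15) / 6 = 1988/45.

P₁ = 239/15, P₂ = 1988/45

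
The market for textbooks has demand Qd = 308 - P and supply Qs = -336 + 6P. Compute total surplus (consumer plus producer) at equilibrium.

Equilibrium: 308 - P = -336 + 6P gives P* = 92, Q* = 216.
Demand choke price: P = 308; supply starts at P = 56.
CS = ½(308 − 92)(216) = 23328; PS = ½(92 − 56)(216) = 3888.

Total surplus = 27216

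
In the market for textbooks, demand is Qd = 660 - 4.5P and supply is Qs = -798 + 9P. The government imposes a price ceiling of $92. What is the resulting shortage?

Equilibrium price would be P* = 108, so the ceiling at 92 binds.
At P = 92: Qd = 660 − 4.5(92) = 246, Qs = -798 + 9(92) = 30.
Shortage = 246 − 30 = 216.

Shortage = 216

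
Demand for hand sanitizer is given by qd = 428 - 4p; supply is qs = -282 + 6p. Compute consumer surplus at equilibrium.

Equilibrium: 428 - 4p = -282 + 6p gives p* = 71, q* = 144.
Demand choke price (qd = 0): p = 107.
CS = ½(107 − 71)(144) = 2592.

Consumer surplus = 2592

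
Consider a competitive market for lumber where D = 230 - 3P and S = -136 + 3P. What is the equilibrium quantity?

Q* = 47

Set D = S: 230 - 3P = -136 + 3P.
366 = 6P, so P* = 61.
Q* = 230 − 3(61) = 47.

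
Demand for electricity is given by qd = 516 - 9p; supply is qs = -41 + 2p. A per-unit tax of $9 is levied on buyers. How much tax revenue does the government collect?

Pre-tax equilibrium: p* = 557/11, q* = 663/11.
Tax on buyers shifts demand to qd = 516 − 9(p + 9) = 435 - 9p.
435 - 9p = -41 + 2p gives seller price ps = 476/11; buyers pay pb = 476/11 + 9 = 575/11.
New quantity: q = 516 − 9(575/11) = 501/11.
Revenue = 9 × 501/11 = 4509/11.

Tax revenue = 4509/11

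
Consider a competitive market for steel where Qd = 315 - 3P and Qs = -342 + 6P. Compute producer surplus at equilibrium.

Equilibrium: 315 - 3P = -342 + 6P gives P* = 73, Q* = 96.
Supply starts at P = 57 (where Qs = 0).
PS = ½(73 − 57)(96) = 768.

Producer surplus = 768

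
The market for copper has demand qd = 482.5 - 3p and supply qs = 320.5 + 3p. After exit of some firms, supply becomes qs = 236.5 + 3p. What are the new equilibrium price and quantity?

p' = 41, q' = 359.5

Original equilibrium: p* = 27, q* = 401.5.
New equilibrium: 482.5 - 3p = 236.5 + 3p, so 246 = 6p and p' = 41; q' = 482.5 − 3(41) = 359.5.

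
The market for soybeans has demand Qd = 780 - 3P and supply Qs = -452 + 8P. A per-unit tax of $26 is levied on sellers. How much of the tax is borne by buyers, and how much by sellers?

Buyers bear 208/11, sellers bear 78/11

Pre-tax equilibrium: P* = 112, Q* = 444.
Tax on sellers shifts supply to Qs = -452 + 8(P − 26) = -660 + 8P.
780 - 3P = -660 + 8P gives buyer price Pb = 1440/11; sellers receive Ps = 1440/11 − 26 = 1154/11.
New quantity: Q = 780 − 3(1440/11) = 4260/11.
Buyer burden = 1440/11 − 112 = 208/11; seller burden = 112 − 1154/11 = 78/11.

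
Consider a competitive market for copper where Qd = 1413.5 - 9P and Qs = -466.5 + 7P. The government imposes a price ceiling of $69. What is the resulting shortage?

Equilibrium price would be P* = 117.5, so the ceiling at 69 binds.
At P = 69: Qd = 1413.5 − 9(69) = 792.5, Qs = -466.5 + 7(69) = 16.5.
Shortage = 792.5 − 16.5 = 776.

Shortage = 776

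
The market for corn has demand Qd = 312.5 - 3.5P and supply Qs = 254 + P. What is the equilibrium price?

Set Qd = Qs: 312.5 - 3.5P = 254 + P.
58.5 = 4.5P, so P* = 13.
Q* = 312.5 − 3.5(13) = 267.

P* = 13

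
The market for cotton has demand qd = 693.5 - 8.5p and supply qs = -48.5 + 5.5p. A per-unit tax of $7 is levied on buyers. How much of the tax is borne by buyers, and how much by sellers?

Buyers bear $2.75, sellers bear $4.25

Pre-tax equilibrium: p* = 53, q* = 243.
Tax on buyers shifts demand to qd = 693.5 − 8.5(p + 7) = 634 - 8.5p.
634 - 8.5p = -48.5 + 5.5p gives seller price ps = 48.75; buyers pay pb = 48.75 + 7 = 55.75.
New quantity: q = 693.5 − 8.5(55.75) = 219.625.
Buyer burden = 55.75 − 53 = 2.75; seller burden = 53 − 48.75 = 4.25.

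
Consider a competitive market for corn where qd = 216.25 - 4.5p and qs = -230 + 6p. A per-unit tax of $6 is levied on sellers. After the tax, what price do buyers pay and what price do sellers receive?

Buyers pay 643/14, sellers receive 559/14

Pre-tax equilibrium: p* = 42.5, q* = 25.
Tax on sellers shifts supply to qs = -230 + 6(p − 6) = -266 + 6p.
216.25 - 4.5p = -266 + 6p gives buyer price pb = 643/14; sellers receive ps = 643/14 − 6 = 559/14.
New quantity: q = 216.25 − 4.5(643/14) = 67/7.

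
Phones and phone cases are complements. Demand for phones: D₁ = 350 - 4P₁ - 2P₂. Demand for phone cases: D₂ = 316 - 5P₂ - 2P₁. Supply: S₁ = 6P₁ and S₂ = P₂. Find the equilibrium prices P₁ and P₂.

Market 1: 350 - 4P₁ - 2P₂ = 6P₁ → 10P₁ + 2P₂ = 350.
Market 2: 6P₂ + 2P₁ = 316.
Eliminating P₂: 6×(1) − 2×(2) gives 56P₁ = 1468, so P₁ = 367/14.
Back-substitute into (2): P₂ = (316 − 2×367/14) / 6 = 615/14.

P₁ = 367/14, P₂ = 615/14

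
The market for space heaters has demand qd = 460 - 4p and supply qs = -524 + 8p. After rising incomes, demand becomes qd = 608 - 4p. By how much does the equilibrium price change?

Δp = 37/3

Original equilibrium: p* = 82, q* = 132.
New equilibrium: 608 - 4p = -524 + 8p, so 1132 = 12p and p' = 283/3; q' = 608 − 4(283/3) = 692/3.
Change in price: 283/3 − 82 = 37/3.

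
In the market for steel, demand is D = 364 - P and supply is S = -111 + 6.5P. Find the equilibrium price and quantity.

P* = 190/3, Q* = 902/3

Set D = S: 364 - P = -111 + 6.5P.
475 = 7.5P, so P* = 190/3.
Q* = 364 − 1(190/3) = 902/3.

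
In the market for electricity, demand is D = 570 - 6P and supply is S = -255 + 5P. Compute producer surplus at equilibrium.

Producer surplus = 1440

Equilibrium: 570 - 6P = -255 + 5P gives P* = 75, Q* = 120.
Supply starts at P = 51 (where S = 0).
PS = ½(75 − 51)(120) = 1440.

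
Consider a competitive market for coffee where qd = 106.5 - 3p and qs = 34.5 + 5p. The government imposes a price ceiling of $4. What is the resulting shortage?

Shortage = 40

Equilibrium price would be p* = 9, so the ceiling at 4 binds.
At p = 4: qd = 106.5 − 3(4) = 94.5, qs = 34.5 + 5(4) = 54.5.
Shortage = 94.5 − 54.5 = 40.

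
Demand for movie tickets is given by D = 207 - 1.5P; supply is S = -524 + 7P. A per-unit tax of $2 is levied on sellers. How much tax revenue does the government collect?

Tax revenue = 2568/17

Pre-tax equilibrium: P* = 86, Q* = 78.
Tax on sellers shifts supply to S = -524 + 7(P − 2) = -538 + 7P.
207 - 1.5P = -538 + 7P gives buyer price Pb = 1490/17; sellers receive Ps = 1490/17 − 2 = 1456/17.
New quantity: Q = 207 − 1.5(1490/17) = 1284/17.
Revenue = 2 × 1284/17 = 2568/17.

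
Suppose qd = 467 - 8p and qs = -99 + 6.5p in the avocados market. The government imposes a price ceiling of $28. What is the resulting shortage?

Equilibrium price would be p* = 1132/29, so the ceiling at 28 binds.
At p = 28: qd = 467 − 8(28) = 243, qs = -99 + 6.5(28) = 83.
Shortage = 243 − 83 = 160.

Shortage = 160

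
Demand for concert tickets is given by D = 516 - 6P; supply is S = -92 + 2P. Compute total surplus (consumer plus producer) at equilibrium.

Equilibrium: 516 - 6P = -92 + 2P gives P* = 76, Q* = 60.
Demand choke price: P = 86; supply starts at P = 46.
CS = ½(86 − 76)(60) = 300; PS = ½(76 − 46)(60) = 900.

Total surplus = 1200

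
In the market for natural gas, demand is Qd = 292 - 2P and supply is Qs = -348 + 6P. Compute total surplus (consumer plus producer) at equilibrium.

Equilibrium: 292 - 2P = -348 + 6P gives P* = 80, Q* = 132.
Demand choke price: P = 146; supply starts at P = 58.
CS = ½(146 − 80)(132) = 4356; PS = ½(80 − 58)(132) = 1452.

Total surplus = 5808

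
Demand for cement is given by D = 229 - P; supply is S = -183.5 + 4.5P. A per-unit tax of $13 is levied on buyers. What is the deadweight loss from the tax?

Pre-tax equilibrium: P* = 75, Q* = 154.
Tax on buyers shifts demand to D = 229 − 1(P + 13) = 216 - P.
216 - P = -183.5 + 4.5P gives seller price Ps = 799/11; buyers pay Pb = 799/11 + 13 = 942/11.
New quantity: Q = 229 − 1(942/11) = 1577/11.
DWL = ½ × 13 × (154 − 1577/11) = 1521/22.

Deadweight loss = 1521/22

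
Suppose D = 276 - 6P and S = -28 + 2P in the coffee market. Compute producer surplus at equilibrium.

Equilibrium: 276 - 6P = -28 + 2P gives P* = 38, Q* = 48.
Supply starts at P = 14 (where S = 0).
PS = ½(38 − 14)(48) = 576.

Producer surplus = 576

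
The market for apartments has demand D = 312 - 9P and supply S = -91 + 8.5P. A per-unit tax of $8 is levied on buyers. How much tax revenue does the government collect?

Pre-tax equilibrium: P* = 806/35, Q* = 3666/35.
Tax on buyers shifts demand to D = 312 − 9(P + 8) = 240 - 9P.
240 - 9P = -91 + 8.5P gives seller price Ps = 662/35; buyers pay Pb = 662/35 + 8 = 942/35.
New quantity: Q = 312 − 9(942/35) = 2442/35.
Revenue = 8 × 2442/35 = 19536/35.

Tax revenue = 19536/35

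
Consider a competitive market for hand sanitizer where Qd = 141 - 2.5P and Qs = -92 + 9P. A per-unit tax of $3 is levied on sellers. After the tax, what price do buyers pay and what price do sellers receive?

Pre-tax equilibrium: P* = 466/23, Q* = 2078/23.
Tax on sellers shifts supply to Qs = -92 + 9(P − 3) = -119 + 9P.
141 - 2.5P = -119 + 9P gives buyer price Pb = 520/23; sellers receive Ps = 520/23 − 3 = 451/23.
New quantity: Q = 141 − 2.5(520/23) = 1943/23.

Buyers pay 520/23, sellers receive 451/23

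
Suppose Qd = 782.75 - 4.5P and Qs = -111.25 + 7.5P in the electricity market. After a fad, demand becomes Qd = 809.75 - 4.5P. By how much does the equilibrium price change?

Original equilibrium: P* = 74.5, Q* = 447.5.
New equilibrium: 809.75 - 4.5P = -111.25 + 7.5P, so 921 = 12P and P' = 76.75; Q' = 809.75 − 4.5(76.75) = 464.375.
Change in price: 76.75 − 74.5 = 2.25.

ΔP = 2.25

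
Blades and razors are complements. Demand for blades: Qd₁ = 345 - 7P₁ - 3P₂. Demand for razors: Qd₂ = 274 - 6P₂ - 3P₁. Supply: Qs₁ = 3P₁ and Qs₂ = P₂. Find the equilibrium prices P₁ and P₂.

Market 1: 345 - 7P₁ - 3P₂ = 3P₁ → 10P₁ + 3P₂ = 345.
Market 2: 7P₂ + 3P₁ = 274.
Eliminating P₂: 7×(1) − 3×(2) gives 61P₁ = 1593, so P₁ = 1593/61.
Back-substitute into (2): P₂ = (274 − 3×1593/61) / 7 = 1705/61.

P₁ = 1593/61, P₂ = 1705/61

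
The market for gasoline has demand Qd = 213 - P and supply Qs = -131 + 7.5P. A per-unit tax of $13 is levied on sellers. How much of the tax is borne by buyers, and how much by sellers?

Buyers bear 195/17, sellers bear 26/17

Pre-tax equilibrium: P* = 688/17, Q* = 2933/17.
Tax on sellers shifts supply to Qs = -131 + 7.5(P − 13) = -228.5 + 7.5P.
213 - P = -228.5 + 7.5P gives buyer price Pb = 883/17; sellers receive Ps = 883/17 − 13 = 662/17.
New quantity: Q = 213 − 1(883/17) = 2738/17.
Buyer burden = 883/17 − 688/17 = 195/17; seller burden = 688/17 − 662/17 = 26/17.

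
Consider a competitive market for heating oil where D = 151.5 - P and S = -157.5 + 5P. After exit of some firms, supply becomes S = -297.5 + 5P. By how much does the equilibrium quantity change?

ΔQ = -70/3

Original equilibrium: P* = 51.5, Q* = 100.
New equilibrium: 151.5 - P = -297.5 + 5P, so 449 = 6P and P' = 449/6; Q' = 151.5 − 1(449/6) = 230/3.
Change in quantity: 230/3 − 100 = -70/3.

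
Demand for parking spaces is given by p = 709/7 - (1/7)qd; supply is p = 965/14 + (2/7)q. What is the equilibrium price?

p* = 90.5

Set the two price expressions equal: 709/7 - (1/7)q = 965/14 + (2/7)q.
453/14 = (3/7)q, so q* = 75.5.
p* = 709/7 − (1/7)(75.5) = 90.5.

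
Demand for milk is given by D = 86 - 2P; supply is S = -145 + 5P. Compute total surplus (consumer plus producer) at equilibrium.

Total surplus = 140

Equilibrium: 86 - 2P = -145 + 5P gives P* = 33, Q* = 20.
Demand choke price: P = 43; supply starts at P = 29.
CS = ½(43 − 33)(20) = 100; PS = ½(33 − 29)(20) = 40.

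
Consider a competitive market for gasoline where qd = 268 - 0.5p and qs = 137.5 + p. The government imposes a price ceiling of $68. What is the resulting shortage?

Equilibrium price would be p* = 87, so the ceiling at 68 binds.
At p = 68: qd = 268 − 0.5(68) = 234, qs = 137.5 + 1(68) = 205.5.
Shortage = 234 − 205.5 = 28.5.

Shortage = 28.5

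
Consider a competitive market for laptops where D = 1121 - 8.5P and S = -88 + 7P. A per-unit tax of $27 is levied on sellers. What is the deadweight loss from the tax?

Deadweight loss = 86751/62

Pre-tax equilibrium: P* = 78, Q* = 458.
Tax on sellers shifts supply to S = -88 + 7(P − 27) = -277 + 7P.
1121 - 8.5P = -277 + 7P gives buyer price Pb = 2796/31; sellers receive Ps = 2796/31 − 27 = 1959/31.
New quantity: Q = 1121 − 8.5(2796/31) = 10985/31.
DWL = ½ × 27 × (458 − 10985/31) = 86751/62.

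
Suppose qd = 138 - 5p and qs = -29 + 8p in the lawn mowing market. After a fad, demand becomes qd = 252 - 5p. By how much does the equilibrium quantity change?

Δq = 912/13

Original equilibrium: p* = 167/13, q* = 959/13.
New equilibrium: 252 - 5p = -29 + 8p, so 281 = 13p and p' = 281/13; q' = 252 − 5(281/13) = 1871/13.
Change in quantity: 1871/13 − 959/13 = 912/13.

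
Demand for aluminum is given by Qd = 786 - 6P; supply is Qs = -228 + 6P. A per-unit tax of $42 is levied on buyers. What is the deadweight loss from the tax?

Pre-tax equilibrium: P* = 84.5, Q* = 279.
Tax on buyers shifts demand to Qd = 786 − 6(P + 42) = 534 - 6P.
534 - 6P = -228 + 6P gives seller price Ps = 63.5; buyers pay Pb = 63.5 + 42 = 105.5.
New quantity: Q = 786 − 6(105.5) = 153.
DWL = ½ × 42 × (279 − 153) = 2646.

Deadweight loss = 2646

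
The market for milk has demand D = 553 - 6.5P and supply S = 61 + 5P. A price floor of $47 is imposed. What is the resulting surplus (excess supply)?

Equilibrium price would be P* = 984/23, so the floor at 47 binds.
At P = 47: D = 247.5, S = 296.
Surplus = 296 − 247.5 = 48.5.

Surplus = 48.5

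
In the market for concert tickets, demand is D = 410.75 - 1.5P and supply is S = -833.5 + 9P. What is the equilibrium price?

P* = 118.5

Set D = S: 410.75 - 1.5P = -833.5 + 9P.
1244.25 = 10.5P, so P* = 118.5.
Q* = 410.75 − 1.5(118.5) = 233.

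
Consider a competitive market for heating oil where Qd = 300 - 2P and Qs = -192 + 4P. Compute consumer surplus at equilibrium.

Equilibrium: 300 - 2P = -192 + 4P gives P* = 82, Q* = 136.
Demand choke price (Qd = 0): P = 150.
CS = ½(150 − 82)(136) = 4624.

Consumer surplus = 4624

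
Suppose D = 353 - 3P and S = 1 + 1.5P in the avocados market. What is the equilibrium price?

P* = 704/9

Set D = S: 353 - 3P = 1 + 1.5P.
352 = 4.5P, so P* = 704/9.
Q* = 353 − 3(704/9) = 355/3.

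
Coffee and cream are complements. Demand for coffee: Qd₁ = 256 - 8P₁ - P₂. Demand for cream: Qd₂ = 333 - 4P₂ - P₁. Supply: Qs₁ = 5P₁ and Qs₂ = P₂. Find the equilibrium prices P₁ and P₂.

Market 1: 256 - 8P₁ - P₂ = 5P₁ → 13P₁ + P₂ = 256.
Market 2: 5P₂ + P₁ = 333.
Eliminating P₂: 5×(1) − 1×(2) gives 64P₁ = 947, so P₁ = 14.796875.
Back-substitute into (2): P₂ = (333 − 1×14.796875) / 5 = 63.640625.

P₁ = 14.796875, P₂ = 63.640625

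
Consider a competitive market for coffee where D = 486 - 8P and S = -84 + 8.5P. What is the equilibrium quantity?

Q* = 2306/11

Set D = S: 486 - 8P = -84 + 8.5P.
570 = 16.5P, so P* = 380/11.
Q* = 486 − 8(380/11) = 2306/11.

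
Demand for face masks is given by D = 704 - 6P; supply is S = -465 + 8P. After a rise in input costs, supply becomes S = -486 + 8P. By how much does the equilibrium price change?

Original equilibrium: P* = 83.5, Q* = 203.
New equilibrium: 704 - 6P = -486 + 8P, so 1190 = 14P and P' = 85; Q' = 704 − 6(85) = 194.
Change in price: 85 − 83.5 = 1.5.

ΔP = 1.5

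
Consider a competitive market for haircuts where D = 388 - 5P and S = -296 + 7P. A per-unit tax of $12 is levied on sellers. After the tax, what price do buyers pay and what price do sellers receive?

Buyers pay $64, sellers receive $52

Pre-tax equilibrium: P* = 57, Q* = 103.
Tax on sellers shifts supply to S = -296 + 7(P − 12) = -380 + 7P.
388 - 5P = -380 + 7P gives buyer price Pb = 64; sellers receive Ps = 64 − 12 = 52.
New quantity: Q = 388 − 5(64) = 68.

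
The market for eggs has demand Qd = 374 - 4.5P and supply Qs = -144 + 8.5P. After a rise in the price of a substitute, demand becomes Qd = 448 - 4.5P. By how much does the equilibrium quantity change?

ΔQ = 629/13

Original equilibrium: P* = 518/13, Q* = 2531/13.
New equilibrium: 448 - 4.5P = -144 + 8.5P, so 592 = 13P and P' = 592/13; Q' = 448 − 4.5(592/13) = 3160/13.
Change in quantity: 3160/13 − 2531/13 = 629/13.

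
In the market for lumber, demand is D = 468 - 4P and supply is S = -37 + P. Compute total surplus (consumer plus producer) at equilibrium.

Total surplus = 2560

Equilibrium: 468 - 4P = -37 + P gives P* = 101, Q* = 64.
Demand choke price: P = 117; supply starts at P = 37.
CS = ½(117 − 101)(64) = 512; PS = ½(101 − 37)(64) = 2048.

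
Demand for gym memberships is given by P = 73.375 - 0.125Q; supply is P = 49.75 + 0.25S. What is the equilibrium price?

P* = 65.5

Set the two price expressions equal: 73.375 - 0.125Q = 49.75 + 0.25Q.
23.625 = 0.375Q, so Q* = 63.
P* = 73.375 − (0.125)(63) = 65.5.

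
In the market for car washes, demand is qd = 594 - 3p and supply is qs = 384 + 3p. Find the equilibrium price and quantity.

Set qd = qs: 594 - 3p = 384 + 3p.
210 = 6p, so p* = 35.
q* = 594 − 3(35) = 489.

p* = 35, q* = 489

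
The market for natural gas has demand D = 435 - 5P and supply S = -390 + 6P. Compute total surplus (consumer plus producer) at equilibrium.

Total surplus = 660

Equilibrium: 435 - 5P = -390 + 6P gives P* = 75, Q* = 60.
Demand choke price: P = 87; supply starts at P = 65.
CS = ½(87 − 75)(60) = 360; PS = ½(75 − 65)(60) = 300.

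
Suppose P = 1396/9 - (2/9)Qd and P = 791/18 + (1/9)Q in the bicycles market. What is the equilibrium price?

P* = 81

Set the two price expressions equal: 1396/9 - (2/9)Q = 791/18 + (1/9)Q.
667/6 = (1/3)Q, so Q* = 333.5.
P* = 1396/9 − (2/9)(333.5) = 81.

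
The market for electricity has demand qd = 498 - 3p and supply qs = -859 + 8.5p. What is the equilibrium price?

p* = 118

Set qd = qs: 498 - 3p = -859 + 8.5p.
1357 = 11.5p, so p* = 118.
q* = 498 − 3(118) = 144.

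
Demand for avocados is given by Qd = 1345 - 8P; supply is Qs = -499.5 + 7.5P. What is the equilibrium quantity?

Set Qd = Qs: 1345 - 8P = -499.5 + 7.5P.
1844.5 = 15.5P, so P* = 119.
Q* = 1345 − 8(119) = 393.

Q* = 393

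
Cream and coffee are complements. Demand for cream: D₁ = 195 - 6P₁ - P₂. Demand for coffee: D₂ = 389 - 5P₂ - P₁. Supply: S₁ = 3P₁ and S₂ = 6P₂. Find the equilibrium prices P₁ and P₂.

Market 1: 195 - 6P₁ - P₂ = 3P₁ → 9P₁ + P₂ = 195.
Market 2: 11P₂ + P₁ = 389.
Eliminating P₂: 11×(1) − 1×(2) gives 98P₁ = 1756, so P₁ = 878/49.
Back-substitute into (2): P₂ = (389 − 1×878/49) / 11 = 1653/49.

P₁ = 878/49, P₂ = 1653/49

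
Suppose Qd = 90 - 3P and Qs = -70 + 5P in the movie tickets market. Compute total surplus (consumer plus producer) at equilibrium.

Total surplus = 240

Equilibrium: 90 - 3P = -70 + 5P gives P* = 20, Q* = 30.
Demand choke price: P = 30; supply starts at P = 14.
CS = ½(30 − 20)(30) = 150; PS = ½(20 − 14)(30) = 90.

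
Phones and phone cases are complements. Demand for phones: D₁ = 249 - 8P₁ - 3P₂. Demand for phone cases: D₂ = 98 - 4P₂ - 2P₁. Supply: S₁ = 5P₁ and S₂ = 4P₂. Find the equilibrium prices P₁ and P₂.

P₁ = 849/49, P₂ = 388/49

Market 1: 249 - 8P₁ - 3P₂ = 5P₁ → 13P₁ + 3P₂ = 249.
Market 2: 8P₂ + 2P₁ = 98.
Eliminating P₂: 8×(1) − 3×(2) gives 98P₁ = 1698, so P₁ = 849/49.
Back-substitute into (2): P₂ = (98 − 2×849/49) / 8 = 388/49.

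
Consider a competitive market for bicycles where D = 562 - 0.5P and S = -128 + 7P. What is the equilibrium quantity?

Q* = 516

Set D = S: 562 - 0.5P = -128 + 7P.
690 = 7.5P, so P* = 92.
Q* = 562 − 0.5(92) = 516.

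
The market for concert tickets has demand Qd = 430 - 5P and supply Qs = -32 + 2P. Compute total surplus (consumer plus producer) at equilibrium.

Total surplus = 3500

Equilibrium: 430 - 5P = -32 + 2P gives P* = 66, Q* = 100.
Demand choke price: P = 86; supply starts at P = 16.
CS = ½(86 − 66)(100) = 1000; PS = ½(66 − 16)(100) = 2500.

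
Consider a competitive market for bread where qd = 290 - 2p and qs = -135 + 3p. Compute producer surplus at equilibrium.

Equilibrium: 290 - 2p = -135 + 3p gives p* = 85, q* = 120.
Supply starts at p = 45 (where qs = 0).
PS = ½(85 − 45)(120) = 2400.

Producer surplus = 2400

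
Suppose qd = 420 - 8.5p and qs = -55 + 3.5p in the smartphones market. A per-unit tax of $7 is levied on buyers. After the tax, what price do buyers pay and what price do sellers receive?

Pre-tax equilibrium: p* = 475/12, q* = 2005/24.
Tax on buyers shifts demand to qd = 420 − 8.5(p + 7) = 360.5 - 8.5p.
360.5 - 8.5p = -55 + 3.5p gives seller price ps = 34.625; buyers pay pb = 34.625 + 7 = 41.625.
New quantity: q = 420 − 8.5(41.625) = 66.1875.

Buyers pay $41.625, sellers receive $34.625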